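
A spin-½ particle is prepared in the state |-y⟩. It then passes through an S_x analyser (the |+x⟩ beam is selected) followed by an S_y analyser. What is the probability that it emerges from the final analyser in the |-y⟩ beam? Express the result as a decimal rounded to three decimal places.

0.250

First analyser (S_x): from |-y⟩, P(|+x⟩) = 1/2.
After stage 1 the state is |+x⟩; P(|-y⟩) = |⟨-y|+x⟩|² = 1/2.
Joint probability = 1/2 × 1/2 = 0.250.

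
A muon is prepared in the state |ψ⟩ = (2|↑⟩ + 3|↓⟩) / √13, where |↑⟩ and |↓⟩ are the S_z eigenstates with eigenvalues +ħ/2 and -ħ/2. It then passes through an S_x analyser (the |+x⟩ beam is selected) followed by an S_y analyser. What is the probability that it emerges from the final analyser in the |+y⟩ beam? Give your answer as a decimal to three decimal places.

0.481

First analyser (S_x): P(|+x⟩) = |⟨+x|ψ⟩|² = 25/26.
After stage 1 the state is |+x⟩; P(|+y⟩) = |⟨+y|+x⟩|² = 1/2.
Joint probability = 25/26 × 1/2 = 0.481.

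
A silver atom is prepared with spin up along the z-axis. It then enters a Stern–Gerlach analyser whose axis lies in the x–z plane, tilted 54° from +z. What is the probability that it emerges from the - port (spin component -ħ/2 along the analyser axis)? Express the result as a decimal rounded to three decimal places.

0.206

For spin-½, the probability of finding spin-up along an axis at angle θ to the initial spin direction is cos²(θ/2); spin-down is sin²(θ/2).
θ = 54°, so P = sin²(27°) ≈ 0.206.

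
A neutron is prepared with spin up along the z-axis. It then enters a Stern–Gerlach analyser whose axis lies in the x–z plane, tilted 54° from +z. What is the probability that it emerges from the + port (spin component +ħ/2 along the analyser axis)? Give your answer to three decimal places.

0.794

For spin-½, the probability of finding spin-up along an axis at angle θ to the initial spin direction is cos²(θ/2); spin-down is sin²(θ/2).
θ = 54°, so P = cos²(27°) ≈ 0.794.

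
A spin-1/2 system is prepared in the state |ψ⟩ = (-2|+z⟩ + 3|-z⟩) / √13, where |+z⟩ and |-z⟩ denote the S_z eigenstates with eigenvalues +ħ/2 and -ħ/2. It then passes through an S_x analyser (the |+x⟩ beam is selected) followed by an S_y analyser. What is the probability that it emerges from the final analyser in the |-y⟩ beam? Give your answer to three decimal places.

0.019

First analyser (S_x): P(|+x⟩) = |⟨+x|ψ⟩|² = 1/26.
After stage 1 the state is |+x⟩; P(|-y⟩) = |⟨-y|+x⟩|² = 1/2.
Joint probability = 1/26 × 1/2 = 0.019.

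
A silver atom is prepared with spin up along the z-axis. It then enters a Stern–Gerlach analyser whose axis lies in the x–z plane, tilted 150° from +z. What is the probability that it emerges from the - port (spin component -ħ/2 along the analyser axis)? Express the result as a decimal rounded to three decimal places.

0.933

For spin-½, the probability of finding spin-up along an axis at angle θ to the initial spin direction is cos²(θ/2); spin-down is sin²(θ/2).
θ = 150°, so P = sin²(75°) ≈ 0.933.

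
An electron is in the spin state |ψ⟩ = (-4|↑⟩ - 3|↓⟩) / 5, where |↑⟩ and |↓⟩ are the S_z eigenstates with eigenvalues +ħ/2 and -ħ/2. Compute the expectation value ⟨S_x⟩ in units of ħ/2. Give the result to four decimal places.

0.9600

⟨σ_x⟩ = 2 Re(a* b)/(|a|²+|b|²) with a = -4, b = -3.
a* b = 12, so ⟨σ_x⟩ = 24/25.
⟨S_x⟩ = (ħ/2)·⟨σ_x⟩.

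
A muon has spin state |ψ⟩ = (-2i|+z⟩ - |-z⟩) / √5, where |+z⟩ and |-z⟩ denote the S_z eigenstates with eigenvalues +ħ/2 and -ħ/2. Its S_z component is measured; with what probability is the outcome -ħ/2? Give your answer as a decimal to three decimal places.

0.200

The -ħ/2 outcome corresponds to |-z⟩. Its amplitude in |ψ⟩ is -1/√5.
P = |-1|² / 5 = 1/5.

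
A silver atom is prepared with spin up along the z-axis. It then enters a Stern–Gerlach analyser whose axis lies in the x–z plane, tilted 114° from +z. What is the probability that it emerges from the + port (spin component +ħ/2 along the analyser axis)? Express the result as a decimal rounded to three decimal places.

For spin-½, the probability of finding spin-up along an axis at angle θ to the initial spin direction is cos²(θ/2); spin-down is sin²(θ/2).
θ = 114°, so P = cos²(57°) ≈ 0.297.

0.297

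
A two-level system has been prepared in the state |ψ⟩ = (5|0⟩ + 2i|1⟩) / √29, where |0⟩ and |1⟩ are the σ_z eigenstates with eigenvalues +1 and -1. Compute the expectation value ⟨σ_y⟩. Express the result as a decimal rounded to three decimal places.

0.690

⟨σ_y⟩ = 2 Im(a* b)/(|a|²+|b|²) with a = 5, b = 2i.
a* b = 10i, so ⟨σ_y⟩ = 20/29.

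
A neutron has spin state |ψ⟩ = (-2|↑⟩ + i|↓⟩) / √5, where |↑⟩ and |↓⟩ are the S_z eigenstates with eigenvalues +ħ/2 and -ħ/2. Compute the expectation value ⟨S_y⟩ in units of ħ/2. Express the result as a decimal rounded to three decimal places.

⟨σ_y⟩ = 2 Im(a* b)/(|a|²+|b|²) with a = -2, b = i.
a* b = -2i, so ⟨σ_y⟩ = -4/5.
⟨S_y⟩ = (ħ/2)·⟨σ_y⟩.

-0.800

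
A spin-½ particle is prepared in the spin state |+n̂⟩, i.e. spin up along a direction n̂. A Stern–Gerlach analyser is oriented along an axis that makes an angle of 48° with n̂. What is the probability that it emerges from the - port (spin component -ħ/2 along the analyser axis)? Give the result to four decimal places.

For spin-½, the probability of finding spin-up along an axis at angle θ to the initial spin direction is cos²(θ/2); spin-down is sin²(θ/2).
θ = 48°, so P = sin²(24°) ≈ 0.1654.

0.1654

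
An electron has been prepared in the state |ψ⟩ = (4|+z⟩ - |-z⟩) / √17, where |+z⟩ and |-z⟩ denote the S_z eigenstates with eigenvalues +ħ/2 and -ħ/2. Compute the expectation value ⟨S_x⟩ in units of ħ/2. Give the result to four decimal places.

⟨σ_x⟩ = 2 Re(a* b)/(|a|²+|b|²) with a = 4, b = -1.
a* b = -4, so ⟨σ_x⟩ = -8/17.
⟨S_x⟩ = (ħ/2)·⟨σ_x⟩.

-0.4706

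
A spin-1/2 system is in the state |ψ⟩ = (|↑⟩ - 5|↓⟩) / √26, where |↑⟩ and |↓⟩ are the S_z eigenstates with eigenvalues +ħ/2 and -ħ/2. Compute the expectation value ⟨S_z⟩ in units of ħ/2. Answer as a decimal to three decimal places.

-0.923

⟨σ_z⟩ = |a|² - |b|² divided by |a|²+|b|², with a, b the |↑⟩, |↓⟩ amplitudes.
= (1 - 25)/26 = -24/26.
⟨S_z⟩ = (ħ/2)·⟨σ_z⟩.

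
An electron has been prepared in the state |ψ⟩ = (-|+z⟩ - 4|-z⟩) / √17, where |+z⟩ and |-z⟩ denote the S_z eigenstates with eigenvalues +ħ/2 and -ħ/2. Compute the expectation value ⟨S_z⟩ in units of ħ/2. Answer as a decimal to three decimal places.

-0.882

⟨σ_z⟩ = |a|² - |b|² divided by |a|²+|b|², with a, b the |+z⟩, |-z⟩ amplitudes.
= (1 - 16)/17 = -15/17.
⟨S_z⟩ = (ħ/2)·⟨σ_z⟩.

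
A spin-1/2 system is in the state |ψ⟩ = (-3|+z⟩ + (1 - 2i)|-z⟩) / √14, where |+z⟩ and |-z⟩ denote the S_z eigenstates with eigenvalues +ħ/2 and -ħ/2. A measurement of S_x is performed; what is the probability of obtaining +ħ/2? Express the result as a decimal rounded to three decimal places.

|+x⟩ = (|+z⟩ + |-z⟩)/√2, so ⟨+x|ψ⟩ = (-2 - 2i) / (√2·√14).
P = |-2 - 2i|² / 28 = 8/28.

0.286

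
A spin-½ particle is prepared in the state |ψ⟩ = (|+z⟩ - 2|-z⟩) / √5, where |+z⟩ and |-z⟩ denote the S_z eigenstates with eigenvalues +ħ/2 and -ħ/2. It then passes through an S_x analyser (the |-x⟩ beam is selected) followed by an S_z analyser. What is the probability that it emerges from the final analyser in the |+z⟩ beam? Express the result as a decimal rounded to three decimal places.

First analyser (S_x): P(|-x⟩) = |⟨-x|ψ⟩|² = 9/10.
After stage 1 the state is |-x⟩; P(|+z⟩) = |⟨+z|-x⟩|² = 1/2.
Joint probability = 9/10 × 1/2 = 0.450.

0.450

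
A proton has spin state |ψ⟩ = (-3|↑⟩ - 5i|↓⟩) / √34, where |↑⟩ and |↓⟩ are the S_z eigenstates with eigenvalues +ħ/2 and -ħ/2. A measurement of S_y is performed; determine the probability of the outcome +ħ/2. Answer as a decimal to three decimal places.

0.941

|+y⟩ = (|↑⟩ + i|↓⟩)/√2, so ⟨+y|ψ⟩ = (-8) / (√2·√34).
P = |-8|² / 68 = 64/68.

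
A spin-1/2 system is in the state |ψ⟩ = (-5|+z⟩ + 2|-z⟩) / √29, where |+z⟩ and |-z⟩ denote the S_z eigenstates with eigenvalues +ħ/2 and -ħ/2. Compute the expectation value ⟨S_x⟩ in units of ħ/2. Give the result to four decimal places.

-0.6897

⟨σ_x⟩ = 2 Re(a* b)/(|a|²+|b|²) with a = -5, b = 2.
a* b = -10, so ⟨σ_x⟩ = -20/29.
⟨S_x⟩ = (ħ/2)·⟨σ_x⟩.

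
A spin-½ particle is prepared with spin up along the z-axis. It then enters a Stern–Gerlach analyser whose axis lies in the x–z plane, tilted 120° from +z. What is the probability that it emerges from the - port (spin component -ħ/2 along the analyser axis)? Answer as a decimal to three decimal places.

0.750

For spin-½, the probability of finding spin-up along an axis at angle θ to the initial spin direction is cos²(θ/2); spin-down is sin²(θ/2).
θ = 120°, so P = sin²(60°) ≈ 0.750.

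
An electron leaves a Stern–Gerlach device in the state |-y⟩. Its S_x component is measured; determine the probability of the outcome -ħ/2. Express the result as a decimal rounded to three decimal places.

In the S_z basis, |-y⟩ = (|+z⟩ - i|-z⟩)/√2 and |-x⟩ = (|+z⟩ - |-z⟩)/√2.
|⟨-x|-y⟩|² = 1/2.

0.500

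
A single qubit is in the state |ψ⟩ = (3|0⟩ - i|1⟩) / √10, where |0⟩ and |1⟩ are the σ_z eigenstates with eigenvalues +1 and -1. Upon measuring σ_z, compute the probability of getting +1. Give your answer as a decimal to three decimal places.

0.900

The +1 outcome corresponds to |0⟩. Its amplitude in |ψ⟩ is 3/√10.
P = |3|² / 10 = 9/10.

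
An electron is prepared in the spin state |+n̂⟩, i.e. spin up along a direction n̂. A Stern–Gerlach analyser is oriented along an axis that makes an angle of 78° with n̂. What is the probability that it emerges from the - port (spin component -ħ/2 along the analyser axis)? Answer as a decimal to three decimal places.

0.396

For spin-½, the probability of finding spin-up along an axis at angle θ to the initial spin direction is cos²(θ/2); spin-down is sin²(θ/2).
θ = 78°, so P = sin²(39°) ≈ 0.396.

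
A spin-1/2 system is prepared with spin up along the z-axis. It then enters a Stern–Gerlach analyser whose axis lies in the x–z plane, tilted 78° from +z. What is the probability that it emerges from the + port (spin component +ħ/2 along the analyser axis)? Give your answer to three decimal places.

For spin-½, the probability of finding spin-up along an axis at angle θ to the initial spin direction is cos²(θ/2); spin-down is sin²(θ/2).
θ = 78°, so P = cos²(39°) ≈ 0.604.

0.604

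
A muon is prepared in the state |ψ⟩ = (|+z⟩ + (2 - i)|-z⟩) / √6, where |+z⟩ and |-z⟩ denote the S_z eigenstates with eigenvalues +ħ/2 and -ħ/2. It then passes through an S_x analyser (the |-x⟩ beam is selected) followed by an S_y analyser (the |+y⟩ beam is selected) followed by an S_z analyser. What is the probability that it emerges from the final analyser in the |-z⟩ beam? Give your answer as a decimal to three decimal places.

0.042

First analyser (S_x): P(|-x⟩) = |⟨-x|ψ⟩|² = 2/12.
After stage 1 the state is |-x⟩; P(|+y⟩) = |⟨+y|-x⟩|² = 1/2.
After stage 2 the state is |+y⟩; P(|-z⟩) = |⟨-z|+y⟩|² = 1/2.
Joint probability = 2/12 × 1/2 × 1/2 = 0.042.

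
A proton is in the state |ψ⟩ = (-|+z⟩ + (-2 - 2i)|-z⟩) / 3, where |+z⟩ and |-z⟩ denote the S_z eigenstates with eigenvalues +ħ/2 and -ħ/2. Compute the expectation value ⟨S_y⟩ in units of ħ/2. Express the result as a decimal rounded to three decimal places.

0.444

⟨σ_y⟩ = 2 Im(a* b)/(|a|²+|b|²) with a = -1, b = (-2 - 2i).
a* b = (2 + 2i), so ⟨σ_y⟩ = 4/9.
⟨S_y⟩ = (ħ/2)·⟨σ_y⟩.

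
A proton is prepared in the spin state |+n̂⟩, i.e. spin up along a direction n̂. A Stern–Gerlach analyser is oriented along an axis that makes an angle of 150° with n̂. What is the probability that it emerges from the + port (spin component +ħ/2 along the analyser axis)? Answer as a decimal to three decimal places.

0.067

For spin-½, the probability of finding spin-up along an axis at angle θ to the initial spin direction is cos²(θ/2); spin-down is sin²(θ/2).
θ = 150°, so P = cos²(75°) ≈ 0.067.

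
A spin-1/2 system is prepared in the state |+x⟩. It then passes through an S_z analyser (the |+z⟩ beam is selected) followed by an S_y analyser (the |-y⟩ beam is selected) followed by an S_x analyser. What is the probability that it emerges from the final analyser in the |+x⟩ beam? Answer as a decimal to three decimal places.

First analyser (S_z): from |+x⟩, P(|+z⟩) = 1/2.
After stage 1 the state is |+z⟩; P(|-y⟩) = |⟨-y|+z⟩|² = 1/2.
After stage 2 the state is |-y⟩; P(|+x⟩) = |⟨+x|-y⟩|² = 1/2.
Joint probability = 1/2 × 1/2 × 1/2 = 0.125.

0.125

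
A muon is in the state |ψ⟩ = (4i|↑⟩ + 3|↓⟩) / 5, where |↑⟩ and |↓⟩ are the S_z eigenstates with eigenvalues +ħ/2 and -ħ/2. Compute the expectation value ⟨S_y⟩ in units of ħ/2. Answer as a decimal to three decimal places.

-0.960

⟨σ_y⟩ = 2 Im(a* b)/(|a|²+|b|²) with a = 4i, b = 3.
a* b = -12i, so ⟨σ_y⟩ = -24/25.
⟨S_y⟩ = (ħ/2)·⟨σ_y⟩.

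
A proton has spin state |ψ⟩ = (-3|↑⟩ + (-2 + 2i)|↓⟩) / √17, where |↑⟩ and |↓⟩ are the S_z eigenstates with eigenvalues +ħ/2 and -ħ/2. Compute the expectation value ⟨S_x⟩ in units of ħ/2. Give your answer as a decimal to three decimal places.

⟨σ_x⟩ = 2 Re(a* b)/(|a|²+|b|²) with a = -3, b = (-2 + 2i).
a* b = (6 - 6i), so ⟨σ_x⟩ = 12/17.
⟨S_x⟩ = (ħ/2)·⟨σ_x⟩.

0.706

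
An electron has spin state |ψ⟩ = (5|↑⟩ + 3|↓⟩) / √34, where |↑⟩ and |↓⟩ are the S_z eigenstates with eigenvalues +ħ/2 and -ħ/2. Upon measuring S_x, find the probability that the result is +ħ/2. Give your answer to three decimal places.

0.941

|+x⟩ = (|↑⟩ + |↓⟩)/√2, so ⟨+x|ψ⟩ = (8) / (√2·√34).
P = |8|² / 68 = 64/68.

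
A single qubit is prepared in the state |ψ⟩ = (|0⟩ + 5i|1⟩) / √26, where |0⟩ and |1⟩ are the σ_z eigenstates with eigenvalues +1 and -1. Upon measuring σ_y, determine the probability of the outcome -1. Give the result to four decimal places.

0.3077

|-y⟩ = (|0⟩ - i|1⟩)/√2, so ⟨-y|ψ⟩ = (-4) / (√2·√26).
P = |-4|² / 52 = 16/52.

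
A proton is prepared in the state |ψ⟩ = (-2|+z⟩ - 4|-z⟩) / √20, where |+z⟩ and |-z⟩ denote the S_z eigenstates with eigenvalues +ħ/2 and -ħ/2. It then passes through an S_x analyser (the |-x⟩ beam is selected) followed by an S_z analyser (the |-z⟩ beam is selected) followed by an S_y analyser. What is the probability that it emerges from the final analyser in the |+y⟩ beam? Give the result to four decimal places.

First analyser (S_x): P(|-x⟩) = |⟨-x|ψ⟩|² = 4/40.
After stage 1 the state is |-x⟩; P(|-z⟩) = |⟨-z|-x⟩|² = 1/2.
After stage 2 the state is |-z⟩; P(|+y⟩) = |⟨+y|-z⟩|² = 1/2.
Joint probability = 4/40 × 1/2 × 1/2 = 0.0250.

0.0250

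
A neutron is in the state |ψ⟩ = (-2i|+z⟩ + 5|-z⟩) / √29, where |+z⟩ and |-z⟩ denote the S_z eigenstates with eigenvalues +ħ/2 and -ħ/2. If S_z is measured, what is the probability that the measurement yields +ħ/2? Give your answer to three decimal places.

The +ħ/2 outcome corresponds to |+z⟩. Its amplitude in |ψ⟩ is -2i/√29.
P = |-2i|² / 29 = 4/29.

0.138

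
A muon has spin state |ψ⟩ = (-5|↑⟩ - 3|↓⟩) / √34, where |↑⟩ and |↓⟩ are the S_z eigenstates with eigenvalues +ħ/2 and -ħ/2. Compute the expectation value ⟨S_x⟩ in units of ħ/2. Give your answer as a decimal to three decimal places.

0.882

⟨σ_x⟩ = 2 Re(a* b)/(|a|²+|b|²) with a = -5, b = -3.
a* b = 15, so ⟨σ_x⟩ = 30/34.
⟨S_x⟩ = (ħ/2)·⟨σ_x⟩.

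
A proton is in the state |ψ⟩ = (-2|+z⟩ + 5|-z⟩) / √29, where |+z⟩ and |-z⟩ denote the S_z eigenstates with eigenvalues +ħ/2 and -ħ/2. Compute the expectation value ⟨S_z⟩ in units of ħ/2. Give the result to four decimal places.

⟨σ_z⟩ = |a|² - |b|² divided by |a|²+|b|², with a, b the |+z⟩, |-z⟩ amplitudes.
= (4 - 25)/29 = -21/29.
⟨S_z⟩ = (ħ/2)·⟨σ_z⟩.

-0.7241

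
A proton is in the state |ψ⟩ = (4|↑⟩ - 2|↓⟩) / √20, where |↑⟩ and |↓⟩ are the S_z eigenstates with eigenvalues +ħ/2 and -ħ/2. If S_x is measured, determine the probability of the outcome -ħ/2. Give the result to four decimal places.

0.9000

|-x⟩ = (|↑⟩ - |↓⟩)/√2, so ⟨-x|ψ⟩ = (6) / (√2·√20).
P = |6|² / 40 = 36/40.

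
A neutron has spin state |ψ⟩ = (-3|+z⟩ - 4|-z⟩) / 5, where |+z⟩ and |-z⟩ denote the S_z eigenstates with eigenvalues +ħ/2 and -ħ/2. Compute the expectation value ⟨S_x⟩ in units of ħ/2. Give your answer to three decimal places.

0.960

⟨σ_x⟩ = 2 Re(a* b)/(|a|²+|b|²) with a = -3, b = -4.
a* b = 12, so ⟨σ_x⟩ = 24/25.
⟨S_x⟩ = (ħ/2)·⟨σ_x⟩.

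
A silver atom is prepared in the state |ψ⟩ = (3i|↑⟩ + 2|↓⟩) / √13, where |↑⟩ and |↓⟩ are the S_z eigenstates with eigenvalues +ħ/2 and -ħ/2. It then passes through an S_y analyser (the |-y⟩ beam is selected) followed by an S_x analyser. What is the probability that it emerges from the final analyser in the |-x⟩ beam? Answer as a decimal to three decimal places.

First analyser (S_y): P(|-y⟩) = |⟨-y|ψ⟩|² = 25/26.
After stage 1 the state is |-y⟩; P(|-x⟩) = |⟨-x|-y⟩|² = 1/2.
Joint probability = 25/26 × 1/2 = 0.481.

0.481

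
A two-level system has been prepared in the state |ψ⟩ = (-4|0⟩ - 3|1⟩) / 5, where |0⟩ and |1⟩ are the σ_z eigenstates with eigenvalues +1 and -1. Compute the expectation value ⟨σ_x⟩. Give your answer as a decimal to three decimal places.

0.960

⟨σ_x⟩ = 2 Re(a* b)/(|a|²+|b|²) with a = -4, b = -3.
a* b = 12, so ⟨σ_x⟩ = 24/25.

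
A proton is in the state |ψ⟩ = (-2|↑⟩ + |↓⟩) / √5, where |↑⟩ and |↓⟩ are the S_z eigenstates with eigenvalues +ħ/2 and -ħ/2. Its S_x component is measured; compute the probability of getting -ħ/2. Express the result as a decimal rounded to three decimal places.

|-x⟩ = (|↑⟩ - |↓⟩)/√2, so ⟨-x|ψ⟩ = (-3) / (√2·√5).
P = |-3|² / 10 = 9/10.

0.900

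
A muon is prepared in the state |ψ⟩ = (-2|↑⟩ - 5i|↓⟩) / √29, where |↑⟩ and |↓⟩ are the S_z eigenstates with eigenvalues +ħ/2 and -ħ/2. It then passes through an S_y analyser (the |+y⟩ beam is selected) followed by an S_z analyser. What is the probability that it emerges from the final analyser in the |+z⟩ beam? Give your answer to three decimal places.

First analyser (S_y): P(|+y⟩) = |⟨+y|ψ⟩|² = 49/58.
After stage 1 the state is |+y⟩; P(|+z⟩) = |⟨+z|+y⟩|² = 1/2.
Joint probability = 49/58 × 1/2 = 0.422.

0.422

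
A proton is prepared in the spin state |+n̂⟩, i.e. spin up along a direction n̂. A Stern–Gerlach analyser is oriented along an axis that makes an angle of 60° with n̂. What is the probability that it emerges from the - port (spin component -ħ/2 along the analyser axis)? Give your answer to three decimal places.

0.250

For spin-½, the probability of finding spin-up along an axis at angle θ to the initial spin direction is cos²(θ/2); spin-down is sin²(θ/2).
θ = 60°, so P = sin²(30°) ≈ 0.250.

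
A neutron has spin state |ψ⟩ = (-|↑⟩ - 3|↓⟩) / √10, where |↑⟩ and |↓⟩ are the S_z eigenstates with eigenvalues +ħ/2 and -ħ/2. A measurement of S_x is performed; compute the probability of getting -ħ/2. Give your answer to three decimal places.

0.200

|-x⟩ = (|↑⟩ - |↓⟩)/√2, so ⟨-x|ψ⟩ = (2) / (√2·√10).
P = |2|² / 20 = 4/20.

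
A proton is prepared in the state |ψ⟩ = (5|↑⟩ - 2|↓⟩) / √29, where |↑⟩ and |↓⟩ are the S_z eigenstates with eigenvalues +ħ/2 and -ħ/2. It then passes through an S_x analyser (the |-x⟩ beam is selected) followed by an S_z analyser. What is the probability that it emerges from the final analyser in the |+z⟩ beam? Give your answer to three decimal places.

0.422

First analyser (S_x): P(|-x⟩) = |⟨-x|ψ⟩|² = 49/58.
After stage 1 the state is |-x⟩; P(|+z⟩) = |⟨+z|-x⟩|² = 1/2.
Joint probability = 49/58 × 1/2 = 0.422.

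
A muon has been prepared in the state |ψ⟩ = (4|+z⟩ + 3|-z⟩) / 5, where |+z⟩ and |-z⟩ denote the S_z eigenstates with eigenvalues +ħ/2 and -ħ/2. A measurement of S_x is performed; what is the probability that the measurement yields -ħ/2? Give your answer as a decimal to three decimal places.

0.020

|-x⟩ = (|+z⟩ - |-z⟩)/√2, so ⟨-x|ψ⟩ = (1) / (√2·5).
P = |1|² / 50 = 1/50.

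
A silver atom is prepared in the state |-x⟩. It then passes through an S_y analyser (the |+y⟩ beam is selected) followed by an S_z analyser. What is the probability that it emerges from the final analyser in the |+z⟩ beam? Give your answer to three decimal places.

0.250

First analyser (S_y): from |-x⟩, P(|+y⟩) = 1/2.
After stage 1 the state is |+y⟩; P(|+z⟩) = |⟨+z|+y⟩|² = 1/2.
Joint probability = 1/2 × 1/2 = 0.250.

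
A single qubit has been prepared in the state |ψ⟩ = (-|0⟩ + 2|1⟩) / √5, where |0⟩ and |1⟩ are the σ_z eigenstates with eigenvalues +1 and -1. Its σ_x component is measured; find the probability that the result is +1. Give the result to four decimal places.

|+x⟩ = (|0⟩ + |1⟩)/√2, so ⟨+x|ψ⟩ = (1) / (√2·√5).
P = |1|² / 10 = 1/10.

0.1000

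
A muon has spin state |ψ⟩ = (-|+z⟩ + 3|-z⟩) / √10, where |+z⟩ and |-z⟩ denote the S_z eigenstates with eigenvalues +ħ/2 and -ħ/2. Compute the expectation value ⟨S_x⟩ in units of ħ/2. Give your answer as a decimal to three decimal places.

⟨σ_x⟩ = 2 Re(a* b)/(|a|²+|b|²) with a = -1, b = 3.
a* b = -3, so ⟨σ_x⟩ = -6/10.
⟨S_x⟩ = (ħ/2)·⟨σ_x⟩.

-0.600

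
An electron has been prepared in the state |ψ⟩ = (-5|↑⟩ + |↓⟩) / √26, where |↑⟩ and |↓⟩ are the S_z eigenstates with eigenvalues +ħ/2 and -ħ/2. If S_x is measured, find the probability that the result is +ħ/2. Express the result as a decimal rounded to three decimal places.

|+x⟩ = (|↑⟩ + |↓⟩)/√2, so ⟨+x|ψ⟩ = (-4) / (√2·√26).
P = |-4|² / 52 = 16/52.

0.308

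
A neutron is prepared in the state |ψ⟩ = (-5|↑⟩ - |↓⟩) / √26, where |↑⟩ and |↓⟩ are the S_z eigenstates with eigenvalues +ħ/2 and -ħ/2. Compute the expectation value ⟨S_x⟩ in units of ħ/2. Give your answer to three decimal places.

0.385

⟨σ_x⟩ = 2 Re(a* b)/(|a|²+|b|²) with a = -5, b = -1.
a* b = 5, so ⟨σ_x⟩ = 10/26.
⟨S_x⟩ = (ħ/2)·⟨σ_x⟩.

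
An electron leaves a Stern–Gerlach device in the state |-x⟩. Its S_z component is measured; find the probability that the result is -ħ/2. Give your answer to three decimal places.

In the S_z basis, |-x⟩ = (|↑⟩ - |↓⟩)/√2 and |-z⟩ = |↓⟩.
|⟨-z|-x⟩|² = 1/2.

0.500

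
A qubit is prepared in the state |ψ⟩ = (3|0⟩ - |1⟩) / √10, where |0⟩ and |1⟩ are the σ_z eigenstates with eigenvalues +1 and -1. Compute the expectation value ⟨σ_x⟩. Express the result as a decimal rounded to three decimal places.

-0.600

⟨σ_x⟩ = 2 Re(a* b)/(|a|²+|b|²) with a = 3, b = -1.
a* b = -3, so ⟨σ_x⟩ = -6/10.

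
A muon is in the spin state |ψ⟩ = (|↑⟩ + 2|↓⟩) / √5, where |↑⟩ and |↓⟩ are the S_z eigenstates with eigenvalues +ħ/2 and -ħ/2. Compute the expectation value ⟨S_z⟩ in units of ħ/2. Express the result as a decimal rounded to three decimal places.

⟨σ_z⟩ = |a|² - |b|² divided by |a|²+|b|², with a, b the |↑⟩, |↓⟩ amplitudes.
= (1 - 4)/5 = -3/5.
⟨S_z⟩ = (ħ/2)·⟨σ_z⟩.

-0.600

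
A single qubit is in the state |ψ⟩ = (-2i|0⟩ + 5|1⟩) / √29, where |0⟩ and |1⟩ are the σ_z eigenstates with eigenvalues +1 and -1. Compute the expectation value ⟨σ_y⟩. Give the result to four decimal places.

⟨σ_y⟩ = 2 Im(a* b)/(|a|²+|b|²) with a = -2i, b = 5.
a* b = 10i, so ⟨σ_y⟩ = 20/29.

0.6897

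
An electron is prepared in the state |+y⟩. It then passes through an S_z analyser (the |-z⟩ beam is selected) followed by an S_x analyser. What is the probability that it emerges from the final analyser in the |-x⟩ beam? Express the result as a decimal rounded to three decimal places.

First analyser (S_z): from |+y⟩, P(|-z⟩) = 1/2.
After stage 1 the state is |-z⟩; P(|-x⟩) = |⟨-x|-z⟩|² = 1/2.
Joint probability = 1/2 × 1/2 = 0.250.

0.250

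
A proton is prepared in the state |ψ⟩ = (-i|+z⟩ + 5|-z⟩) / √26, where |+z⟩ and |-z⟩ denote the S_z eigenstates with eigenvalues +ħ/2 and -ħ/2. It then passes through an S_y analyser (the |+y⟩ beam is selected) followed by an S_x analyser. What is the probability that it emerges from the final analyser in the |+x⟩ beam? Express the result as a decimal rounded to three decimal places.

0.346

First analyser (S_y): P(|+y⟩) = |⟨+y|ψ⟩|² = 36/52.
After stage 1 the state is |+y⟩; P(|+x⟩) = |⟨+x|+y⟩|² = 1/2.
Joint probability = 36/52 × 1/2 = 0.346.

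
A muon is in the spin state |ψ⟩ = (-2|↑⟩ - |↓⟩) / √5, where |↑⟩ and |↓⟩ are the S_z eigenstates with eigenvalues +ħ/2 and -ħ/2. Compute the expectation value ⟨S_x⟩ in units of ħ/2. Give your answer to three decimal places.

⟨σ_x⟩ = 2 Re(a* b)/(|a|²+|b|²) with a = -2, b = -1.
a* b = 2, so ⟨σ_x⟩ = 4/5.
⟨S_x⟩ = (ħ/2)·⟨σ_x⟩.

0.800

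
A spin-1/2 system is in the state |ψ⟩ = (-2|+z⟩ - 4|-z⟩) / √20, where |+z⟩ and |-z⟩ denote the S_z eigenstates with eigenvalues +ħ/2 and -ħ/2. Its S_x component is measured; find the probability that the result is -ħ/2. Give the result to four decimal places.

0.1000

|-x⟩ = (|+z⟩ - |-z⟩)/√2, so ⟨-x|ψ⟩ = (2) / (√2·√20).
P = |2|² / 40 = 4/40.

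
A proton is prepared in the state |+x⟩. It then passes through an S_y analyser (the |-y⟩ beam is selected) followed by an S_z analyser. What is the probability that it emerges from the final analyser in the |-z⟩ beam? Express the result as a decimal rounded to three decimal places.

First analyser (S_y): from |+x⟩, P(|-y⟩) = 1/2.
After stage 1 the state is |-y⟩; P(|-z⟩) = |⟨-z|-y⟩|² = 1/2.
Joint probability = 1/2 × 1/2 = 0.250.

0.250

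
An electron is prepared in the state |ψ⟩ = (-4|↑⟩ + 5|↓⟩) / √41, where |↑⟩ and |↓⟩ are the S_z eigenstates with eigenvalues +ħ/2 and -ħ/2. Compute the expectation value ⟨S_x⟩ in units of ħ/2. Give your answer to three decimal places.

⟨σ_x⟩ = 2 Re(a* b)/(|a|²+|b|²) with a = -4, b = 5.
a* b = -20, so ⟨σ_x⟩ = -40/41.
⟨S_x⟩ = (ħ/2)·⟨σ_x⟩.

-0.976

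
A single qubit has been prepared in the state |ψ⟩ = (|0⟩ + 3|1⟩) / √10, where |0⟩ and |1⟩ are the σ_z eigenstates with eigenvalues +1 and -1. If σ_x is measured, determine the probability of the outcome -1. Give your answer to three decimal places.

0.200

|-x⟩ = (|0⟩ - |1⟩)/√2, so ⟨-x|ψ⟩ = (-2) / (√2·√10).
P = |-2|² / 20 = 4/20.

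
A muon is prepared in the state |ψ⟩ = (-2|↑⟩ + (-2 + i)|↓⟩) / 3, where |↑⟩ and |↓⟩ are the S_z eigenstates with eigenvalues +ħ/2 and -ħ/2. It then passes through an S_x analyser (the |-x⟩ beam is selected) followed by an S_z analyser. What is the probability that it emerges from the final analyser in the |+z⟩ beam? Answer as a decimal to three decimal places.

First analyser (S_x): P(|-x⟩) = |⟨-x|ψ⟩|² = 1/18.
After stage 1 the state is |-x⟩; P(|+z⟩) = |⟨+z|-x⟩|² = 1/2.
Joint probability = 1/18 × 1/2 = 0.028.

0.028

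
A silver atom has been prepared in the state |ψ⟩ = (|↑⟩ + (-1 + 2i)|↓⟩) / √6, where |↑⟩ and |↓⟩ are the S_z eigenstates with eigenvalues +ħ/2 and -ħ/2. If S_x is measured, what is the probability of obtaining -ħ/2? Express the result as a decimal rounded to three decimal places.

0.667

|-x⟩ = (|↑⟩ - |↓⟩)/√2, so ⟨-x|ψ⟩ = (2 - 2i) / (√2·√6).
P = |2 - 2i|² / 12 = 8/12.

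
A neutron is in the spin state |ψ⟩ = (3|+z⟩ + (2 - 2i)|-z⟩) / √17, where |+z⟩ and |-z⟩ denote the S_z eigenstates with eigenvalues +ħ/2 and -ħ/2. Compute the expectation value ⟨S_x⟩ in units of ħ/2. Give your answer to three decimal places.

⟨σ_x⟩ = 2 Re(a* b)/(|a|²+|b|²) with a = 3, b = (2 - 2i).
a* b = (6 - 6i), so ⟨σ_x⟩ = 12/17.
⟨S_x⟩ = (ħ/2)·⟨σ_x⟩.

0.706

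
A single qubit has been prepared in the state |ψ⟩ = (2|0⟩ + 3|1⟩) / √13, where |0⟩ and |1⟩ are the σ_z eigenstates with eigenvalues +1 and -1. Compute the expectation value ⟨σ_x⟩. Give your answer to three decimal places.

⟨σ_x⟩ = 2 Re(a* b)/(|a|²+|b|²) with a = 2, b = 3.
a* b = 6, so ⟨σ_x⟩ = 12/13.

0.923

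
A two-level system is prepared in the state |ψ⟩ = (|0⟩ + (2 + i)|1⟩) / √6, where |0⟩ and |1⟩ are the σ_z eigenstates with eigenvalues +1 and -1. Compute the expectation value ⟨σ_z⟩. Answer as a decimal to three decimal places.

-0.667

⟨σ_z⟩ = |a|² - |b|² divided by |a|²+|b|², with a, b the |0⟩, |1⟩ amplitudes.
= (1 - 5)/6 = -4/6.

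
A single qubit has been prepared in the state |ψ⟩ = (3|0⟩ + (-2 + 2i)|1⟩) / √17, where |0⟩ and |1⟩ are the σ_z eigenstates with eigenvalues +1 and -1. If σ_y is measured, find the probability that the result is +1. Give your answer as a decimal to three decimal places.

0.853

|+y⟩ = (|0⟩ + i|1⟩)/√2, so ⟨+y|ψ⟩ = (5 + 2i) / (√2·√17).
P = |5 + 2i|² / 34 = 29/34.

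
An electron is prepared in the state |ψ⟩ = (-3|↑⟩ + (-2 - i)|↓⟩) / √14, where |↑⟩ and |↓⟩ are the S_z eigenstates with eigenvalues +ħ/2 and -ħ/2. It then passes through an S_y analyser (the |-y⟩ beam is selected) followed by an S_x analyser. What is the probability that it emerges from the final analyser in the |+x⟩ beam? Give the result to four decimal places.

0.1429

First analyser (S_y): P(|-y⟩) = |⟨-y|ψ⟩|² = 8/28.
After stage 1 the state is |-y⟩; P(|+x⟩) = |⟨+x|-y⟩|² = 1/2.
Joint probability = 8/28 × 1/2 = 0.1429.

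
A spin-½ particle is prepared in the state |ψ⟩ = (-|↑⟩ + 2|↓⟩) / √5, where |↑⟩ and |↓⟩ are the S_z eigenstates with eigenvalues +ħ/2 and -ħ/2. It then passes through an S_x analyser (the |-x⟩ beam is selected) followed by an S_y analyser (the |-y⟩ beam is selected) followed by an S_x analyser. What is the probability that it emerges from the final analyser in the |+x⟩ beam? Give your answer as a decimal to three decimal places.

First analyser (S_x): P(|-x⟩) = |⟨-x|ψ⟩|² = 9/10.
After stage 1 the state is |-x⟩; P(|-y⟩) = |⟨-y|-x⟩|² = 1/2.
After stage 2 the state is |-y⟩; P(|+x⟩) = |⟨+x|-y⟩|² = 1/2.
Joint probability = 9/10 × 1/2 × 1/2 = 0.225.

0.225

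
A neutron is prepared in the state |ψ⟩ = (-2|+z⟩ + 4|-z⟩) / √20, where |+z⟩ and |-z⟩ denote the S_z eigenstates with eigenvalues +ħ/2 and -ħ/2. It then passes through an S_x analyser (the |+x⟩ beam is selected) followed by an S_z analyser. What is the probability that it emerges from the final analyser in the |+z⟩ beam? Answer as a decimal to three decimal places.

First analyser (S_x): P(|+x⟩) = |⟨+x|ψ⟩|² = 4/40.
After stage 1 the state is |+x⟩; P(|+z⟩) = |⟨+z|+x⟩|² = 1/2.
Joint probability = 4/40 × 1/2 = 0.050.

0.050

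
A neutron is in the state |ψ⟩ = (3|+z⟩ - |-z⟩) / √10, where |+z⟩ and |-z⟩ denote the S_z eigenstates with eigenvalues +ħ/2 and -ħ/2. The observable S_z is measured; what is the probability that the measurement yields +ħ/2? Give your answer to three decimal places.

0.900

The +ħ/2 outcome corresponds to |+z⟩. Its amplitude in |ψ⟩ is 3/√10.
P = |3|² / 10 = 9/10.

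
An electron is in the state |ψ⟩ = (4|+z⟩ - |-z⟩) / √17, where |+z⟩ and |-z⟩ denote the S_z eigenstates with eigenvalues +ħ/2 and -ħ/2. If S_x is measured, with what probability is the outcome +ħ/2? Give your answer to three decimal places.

0.265

|+x⟩ = (|+z⟩ + |-z⟩)/√2, so ⟨+x|ψ⟩ = (3) / (√2·√17).
P = |3|² / 34 = 9/34.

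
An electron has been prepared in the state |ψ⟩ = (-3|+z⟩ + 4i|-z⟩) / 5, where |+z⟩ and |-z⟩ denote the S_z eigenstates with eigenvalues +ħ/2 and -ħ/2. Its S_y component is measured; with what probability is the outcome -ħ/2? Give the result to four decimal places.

|-y⟩ = (|+z⟩ - i|-z⟩)/√2, so ⟨-y|ψ⟩ = (-7) / (√2·5).
P = |-7|² / 50 = 49/50.

0.9800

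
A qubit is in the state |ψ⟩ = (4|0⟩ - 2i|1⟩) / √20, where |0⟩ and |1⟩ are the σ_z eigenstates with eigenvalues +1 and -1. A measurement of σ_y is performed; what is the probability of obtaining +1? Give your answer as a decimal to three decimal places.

|+y⟩ = (|0⟩ + i|1⟩)/√2, so ⟨+y|ψ⟩ = (2) / (√2·√20).
P = |2|² / 40 = 4/40.

0.100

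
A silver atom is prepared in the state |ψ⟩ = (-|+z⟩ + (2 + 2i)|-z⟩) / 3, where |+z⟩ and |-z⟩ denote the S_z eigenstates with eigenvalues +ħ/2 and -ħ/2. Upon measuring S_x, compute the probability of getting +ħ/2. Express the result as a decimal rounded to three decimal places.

|+x⟩ = (|+z⟩ + |-z⟩)/√2, so ⟨+x|ψ⟩ = (1 + 2i) / (√2·3).
P = |1 + 2i|² / 18 = 5/18.

0.278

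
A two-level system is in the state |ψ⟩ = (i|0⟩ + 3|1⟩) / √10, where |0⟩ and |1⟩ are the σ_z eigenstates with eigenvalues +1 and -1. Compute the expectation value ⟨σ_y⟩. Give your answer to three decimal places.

-0.600

⟨σ_y⟩ = 2 Im(a* b)/(|a|²+|b|²) with a = i, b = 3.
a* b = -3i, so ⟨σ_y⟩ = -6/10.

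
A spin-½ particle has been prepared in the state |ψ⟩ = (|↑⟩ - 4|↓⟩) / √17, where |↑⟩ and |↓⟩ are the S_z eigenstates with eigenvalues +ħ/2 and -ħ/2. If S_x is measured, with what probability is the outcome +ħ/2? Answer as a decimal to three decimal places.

|+x⟩ = (|↑⟩ + |↓⟩)/√2, so ⟨+x|ψ⟩ = (-3) / (√2·√17).
P = |-3|² / 34 = 9/34.

0.265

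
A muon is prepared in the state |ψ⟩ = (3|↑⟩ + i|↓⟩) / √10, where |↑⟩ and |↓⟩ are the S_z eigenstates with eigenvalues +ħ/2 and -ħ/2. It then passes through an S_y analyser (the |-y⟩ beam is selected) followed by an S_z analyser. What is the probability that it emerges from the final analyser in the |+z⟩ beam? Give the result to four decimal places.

First analyser (S_y): P(|-y⟩) = |⟨-y|ψ⟩|² = 4/20.
After stage 1 the state is |-y⟩; P(|+z⟩) = |⟨+z|-y⟩|² = 1/2.
Joint probability = 4/20 × 1/2 = 0.1000.

0.1000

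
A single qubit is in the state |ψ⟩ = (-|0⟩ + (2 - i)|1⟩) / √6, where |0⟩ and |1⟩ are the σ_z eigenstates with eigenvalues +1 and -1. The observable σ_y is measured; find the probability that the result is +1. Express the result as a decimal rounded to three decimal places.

|+y⟩ = (|0⟩ + i|1⟩)/√2, so ⟨+y|ψ⟩ = (-2 - 2i) / (√2·√6).
P = |-2 - 2i|² / 12 = 8/12.

0.667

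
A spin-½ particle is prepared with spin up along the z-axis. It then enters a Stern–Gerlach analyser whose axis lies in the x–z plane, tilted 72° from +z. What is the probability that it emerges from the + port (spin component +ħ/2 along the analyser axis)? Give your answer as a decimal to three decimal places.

For spin-½, the probability of finding spin-up along an axis at angle θ to the initial spin direction is cos²(θ/2); spin-down is sin²(θ/2).
θ = 72°, so P = cos²(36°) ≈ 0.655.

0.655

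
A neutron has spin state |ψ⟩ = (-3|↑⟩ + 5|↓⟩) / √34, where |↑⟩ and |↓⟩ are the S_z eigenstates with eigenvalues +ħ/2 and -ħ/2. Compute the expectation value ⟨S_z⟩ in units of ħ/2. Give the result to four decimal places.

-0.4706

⟨σ_z⟩ = |a|² - |b|² divided by |a|²+|b|², with a, b the |↑⟩, |↓⟩ amplitudes.
= (9 - 25)/34 = -16/34.
⟨S_z⟩ = (ħ/2)·⟨σ_z⟩.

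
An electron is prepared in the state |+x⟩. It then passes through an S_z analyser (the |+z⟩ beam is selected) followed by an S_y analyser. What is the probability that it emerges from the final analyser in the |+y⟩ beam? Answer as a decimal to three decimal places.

0.250

First analyser (S_z): from |+x⟩, P(|+z⟩) = 1/2.
After stage 1 the state is |+z⟩; P(|+y⟩) = |⟨+y|+z⟩|² = 1/2.
Joint probability = 1/2 × 1/2 = 0.250.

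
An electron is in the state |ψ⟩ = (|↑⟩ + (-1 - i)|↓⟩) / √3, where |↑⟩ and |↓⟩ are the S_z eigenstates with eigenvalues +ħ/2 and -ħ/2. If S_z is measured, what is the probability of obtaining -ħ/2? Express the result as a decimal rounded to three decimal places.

The -ħ/2 outcome corresponds to |↓⟩. Its amplitude in |ψ⟩ is (-1 - i)/√3.
P = |-1 - i|² / 3 = 2/3.

0.667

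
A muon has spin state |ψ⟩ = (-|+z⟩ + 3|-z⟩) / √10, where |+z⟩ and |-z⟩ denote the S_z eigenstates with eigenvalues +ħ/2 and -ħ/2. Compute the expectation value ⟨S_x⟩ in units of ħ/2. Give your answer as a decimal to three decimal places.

⟨σ_x⟩ = 2 Re(a* b)/(|a|²+|b|²) with a = -1, b = 3.
a* b = -3, so ⟨σ_x⟩ = -6/10.
⟨S_x⟩ = (ħ/2)·⟨σ_x⟩.

-0.600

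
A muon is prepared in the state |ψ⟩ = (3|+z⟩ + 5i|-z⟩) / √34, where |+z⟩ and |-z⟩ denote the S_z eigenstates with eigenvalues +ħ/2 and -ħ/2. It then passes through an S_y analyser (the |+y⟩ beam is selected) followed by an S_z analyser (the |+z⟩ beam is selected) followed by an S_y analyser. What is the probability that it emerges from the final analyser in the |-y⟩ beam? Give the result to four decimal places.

0.2353

First analyser (S_y): P(|+y⟩) = |⟨+y|ψ⟩|² = 64/68.
After stage 1 the state is |+y⟩; P(|+z⟩) = |⟨+z|+y⟩|² = 1/2.
After stage 2 the state is |+z⟩; P(|-y⟩) = |⟨-y|+z⟩|² = 1/2.
Joint probability = 64/68 × 1/2 × 1/2 = 0.2353.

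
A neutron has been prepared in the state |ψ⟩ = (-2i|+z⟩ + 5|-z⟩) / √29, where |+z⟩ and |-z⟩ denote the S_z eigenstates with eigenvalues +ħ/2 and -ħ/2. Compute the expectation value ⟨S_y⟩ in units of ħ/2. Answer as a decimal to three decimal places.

0.690

⟨σ_y⟩ = 2 Im(a* b)/(|a|²+|b|²) with a = -2i, b = 5.
a* b = 10i, so ⟨σ_y⟩ = 20/29.
⟨S_y⟩ = (ħ/2)·⟨σ_y⟩.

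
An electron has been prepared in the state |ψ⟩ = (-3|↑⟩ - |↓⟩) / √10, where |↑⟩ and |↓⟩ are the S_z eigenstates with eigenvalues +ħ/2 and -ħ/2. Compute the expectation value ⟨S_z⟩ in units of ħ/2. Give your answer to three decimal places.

0.800

⟨σ_z⟩ = |a|² - |b|² divided by |a|²+|b|², with a, b the |↑⟩, |↓⟩ amplitudes.
= (9 - 1)/10 = 8/10.
⟨S_z⟩ = (ħ/2)·⟨σ_z⟩.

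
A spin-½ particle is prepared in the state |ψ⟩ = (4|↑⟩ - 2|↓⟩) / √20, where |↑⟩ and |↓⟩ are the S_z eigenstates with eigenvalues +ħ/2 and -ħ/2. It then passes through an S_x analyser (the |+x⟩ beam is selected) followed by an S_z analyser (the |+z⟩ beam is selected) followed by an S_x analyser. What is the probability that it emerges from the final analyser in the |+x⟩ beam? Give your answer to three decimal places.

First analyser (S_x): P(|+x⟩) = |⟨+x|ψ⟩|² = 4/40.
After stage 1 the state is |+x⟩; P(|+z⟩) = |⟨+z|+x⟩|² = 1/2.
After stage 2 the state is |+z⟩; P(|+x⟩) = |⟨+x|+z⟩|² = 1/2.
Joint probability = 4/40 × 1/2 × 1/2 = 0.025.

0.025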